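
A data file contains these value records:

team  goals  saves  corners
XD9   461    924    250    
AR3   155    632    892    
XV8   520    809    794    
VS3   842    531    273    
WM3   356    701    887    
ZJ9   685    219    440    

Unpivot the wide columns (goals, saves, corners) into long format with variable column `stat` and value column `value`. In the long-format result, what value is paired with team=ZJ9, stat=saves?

219

Unpivoting turns each (team, wide-column) pair into one long row.
The wide cell at row ZJ9, column saves holds 219, so the long row (ZJ9, saves) has value=219.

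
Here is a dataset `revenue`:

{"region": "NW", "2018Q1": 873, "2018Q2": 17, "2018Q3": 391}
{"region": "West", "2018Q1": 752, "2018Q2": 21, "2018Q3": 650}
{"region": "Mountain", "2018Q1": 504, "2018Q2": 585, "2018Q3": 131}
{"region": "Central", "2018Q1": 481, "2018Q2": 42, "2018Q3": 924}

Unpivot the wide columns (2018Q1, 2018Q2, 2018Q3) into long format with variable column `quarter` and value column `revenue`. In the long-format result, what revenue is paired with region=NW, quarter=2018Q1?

Unpivoting turns each (region, wide-column) pair into one long row.
The wide cell at row NW, column 2018Q1 holds 873, so the long row (NW, 2018Q1) has revenue=873.

873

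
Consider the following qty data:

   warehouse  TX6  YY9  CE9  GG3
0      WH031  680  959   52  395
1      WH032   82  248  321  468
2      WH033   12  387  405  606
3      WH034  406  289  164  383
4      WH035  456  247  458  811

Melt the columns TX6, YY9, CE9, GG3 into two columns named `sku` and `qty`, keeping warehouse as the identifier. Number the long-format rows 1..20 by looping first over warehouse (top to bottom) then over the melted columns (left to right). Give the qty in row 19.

20 rows total (5 × 4). Row 19: index ⌊(19-1)/4⌋ = 4 into warehouse → WH035; (19-1) mod 4 = 2 into the melted columns → CE9.
So row 19 is (WH035, CE9, 458); qty = 458.

458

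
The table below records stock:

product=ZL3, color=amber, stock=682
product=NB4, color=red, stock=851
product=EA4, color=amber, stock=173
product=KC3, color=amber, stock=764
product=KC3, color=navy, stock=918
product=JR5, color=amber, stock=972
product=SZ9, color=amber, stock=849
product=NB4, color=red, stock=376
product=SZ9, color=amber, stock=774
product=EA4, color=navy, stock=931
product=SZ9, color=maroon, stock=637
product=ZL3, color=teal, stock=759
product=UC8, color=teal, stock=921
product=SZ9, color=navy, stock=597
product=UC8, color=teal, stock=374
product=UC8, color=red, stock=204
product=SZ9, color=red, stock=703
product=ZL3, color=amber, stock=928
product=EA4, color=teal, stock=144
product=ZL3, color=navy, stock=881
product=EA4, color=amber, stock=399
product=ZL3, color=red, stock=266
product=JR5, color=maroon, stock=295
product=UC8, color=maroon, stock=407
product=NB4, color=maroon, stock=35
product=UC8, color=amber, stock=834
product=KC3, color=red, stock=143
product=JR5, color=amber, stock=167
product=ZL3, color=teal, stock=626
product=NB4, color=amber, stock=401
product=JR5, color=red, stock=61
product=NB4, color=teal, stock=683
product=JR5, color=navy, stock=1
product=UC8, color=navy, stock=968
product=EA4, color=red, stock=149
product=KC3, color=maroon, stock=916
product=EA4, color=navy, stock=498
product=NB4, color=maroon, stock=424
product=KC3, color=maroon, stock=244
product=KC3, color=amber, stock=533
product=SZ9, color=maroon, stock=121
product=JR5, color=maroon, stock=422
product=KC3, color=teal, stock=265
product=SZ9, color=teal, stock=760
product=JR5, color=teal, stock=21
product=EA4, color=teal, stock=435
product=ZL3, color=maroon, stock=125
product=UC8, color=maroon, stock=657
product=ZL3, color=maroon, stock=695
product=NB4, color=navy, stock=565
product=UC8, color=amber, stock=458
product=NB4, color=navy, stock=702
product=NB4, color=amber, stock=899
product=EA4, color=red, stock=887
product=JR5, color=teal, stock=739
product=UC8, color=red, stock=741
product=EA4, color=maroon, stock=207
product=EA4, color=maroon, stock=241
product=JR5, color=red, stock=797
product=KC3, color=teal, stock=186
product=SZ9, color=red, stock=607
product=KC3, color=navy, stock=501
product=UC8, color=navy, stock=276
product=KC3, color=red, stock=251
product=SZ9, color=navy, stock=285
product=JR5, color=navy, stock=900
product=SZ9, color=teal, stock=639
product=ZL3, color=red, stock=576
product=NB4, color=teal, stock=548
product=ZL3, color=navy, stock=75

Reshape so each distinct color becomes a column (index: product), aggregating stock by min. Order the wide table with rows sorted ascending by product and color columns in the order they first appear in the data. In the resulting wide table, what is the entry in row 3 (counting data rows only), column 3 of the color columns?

501

With rows sorted ascending by product, row 3 is product=KC3. color columns in first-appearance order: amber, red, navy, maroon, teal; column 3 is navy.
Long rows with product=KC3, color=navy: min(918, 501) = 501.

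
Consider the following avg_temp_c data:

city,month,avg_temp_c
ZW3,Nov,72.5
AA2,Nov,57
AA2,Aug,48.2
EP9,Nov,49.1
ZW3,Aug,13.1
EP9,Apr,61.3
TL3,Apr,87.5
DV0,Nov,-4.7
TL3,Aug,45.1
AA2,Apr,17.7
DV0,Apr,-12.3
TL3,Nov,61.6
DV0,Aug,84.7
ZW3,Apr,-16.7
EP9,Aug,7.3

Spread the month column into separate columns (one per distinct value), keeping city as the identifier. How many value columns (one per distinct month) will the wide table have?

3

3 distinct month values: Aug, Nov, Apr.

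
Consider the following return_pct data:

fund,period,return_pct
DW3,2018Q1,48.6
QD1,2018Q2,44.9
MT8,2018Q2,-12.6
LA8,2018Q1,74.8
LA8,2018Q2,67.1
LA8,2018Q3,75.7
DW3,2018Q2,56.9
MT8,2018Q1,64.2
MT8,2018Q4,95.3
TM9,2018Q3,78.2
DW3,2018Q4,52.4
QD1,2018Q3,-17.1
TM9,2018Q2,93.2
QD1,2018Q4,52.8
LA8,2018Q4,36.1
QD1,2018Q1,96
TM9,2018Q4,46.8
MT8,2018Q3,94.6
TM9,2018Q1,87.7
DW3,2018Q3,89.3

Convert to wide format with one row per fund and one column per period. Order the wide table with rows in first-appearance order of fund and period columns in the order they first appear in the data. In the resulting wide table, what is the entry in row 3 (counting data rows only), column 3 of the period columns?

With rows in first-appearance order of fund, row 3 is fund=MT8. period columns in first-appearance order: 2018Q1, 2018Q2, 2018Q3, 2018Q4; column 3 is 2018Q3.
Long rows with fund=MT8, period=2018Q3: return_pct = 94.6.

94.6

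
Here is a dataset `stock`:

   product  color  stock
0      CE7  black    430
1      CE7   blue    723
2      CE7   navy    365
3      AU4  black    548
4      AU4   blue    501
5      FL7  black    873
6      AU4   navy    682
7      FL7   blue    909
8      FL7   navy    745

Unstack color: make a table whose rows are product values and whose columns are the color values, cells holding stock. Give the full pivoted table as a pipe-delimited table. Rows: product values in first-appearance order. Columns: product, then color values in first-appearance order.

| product | black | blue | navy |
| CE7 | 430 | 723 | 365 |
| AU4 | 548 | 501 | 682 |
| FL7 | 873 | 909 | 745 |

Columns: product plus the 3 distinct color values (black, blue, navy).
For example, row CE7 column black takes stock=430 from the long row (CE7, black).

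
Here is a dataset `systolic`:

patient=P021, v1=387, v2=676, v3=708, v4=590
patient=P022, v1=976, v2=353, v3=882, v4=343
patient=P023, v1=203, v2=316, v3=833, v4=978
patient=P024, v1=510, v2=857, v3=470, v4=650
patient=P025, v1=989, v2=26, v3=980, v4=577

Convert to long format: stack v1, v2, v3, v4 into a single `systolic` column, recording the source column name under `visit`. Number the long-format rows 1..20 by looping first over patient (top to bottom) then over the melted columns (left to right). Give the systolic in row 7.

20 rows total (5 × 4). Row 7: index ⌊(7-1)/4⌋ = 1 into patient → P022; (7-1) mod 4 = 2 into the melted columns → v3.
So row 7 is (P022, v3, 882); systolic = 882.

882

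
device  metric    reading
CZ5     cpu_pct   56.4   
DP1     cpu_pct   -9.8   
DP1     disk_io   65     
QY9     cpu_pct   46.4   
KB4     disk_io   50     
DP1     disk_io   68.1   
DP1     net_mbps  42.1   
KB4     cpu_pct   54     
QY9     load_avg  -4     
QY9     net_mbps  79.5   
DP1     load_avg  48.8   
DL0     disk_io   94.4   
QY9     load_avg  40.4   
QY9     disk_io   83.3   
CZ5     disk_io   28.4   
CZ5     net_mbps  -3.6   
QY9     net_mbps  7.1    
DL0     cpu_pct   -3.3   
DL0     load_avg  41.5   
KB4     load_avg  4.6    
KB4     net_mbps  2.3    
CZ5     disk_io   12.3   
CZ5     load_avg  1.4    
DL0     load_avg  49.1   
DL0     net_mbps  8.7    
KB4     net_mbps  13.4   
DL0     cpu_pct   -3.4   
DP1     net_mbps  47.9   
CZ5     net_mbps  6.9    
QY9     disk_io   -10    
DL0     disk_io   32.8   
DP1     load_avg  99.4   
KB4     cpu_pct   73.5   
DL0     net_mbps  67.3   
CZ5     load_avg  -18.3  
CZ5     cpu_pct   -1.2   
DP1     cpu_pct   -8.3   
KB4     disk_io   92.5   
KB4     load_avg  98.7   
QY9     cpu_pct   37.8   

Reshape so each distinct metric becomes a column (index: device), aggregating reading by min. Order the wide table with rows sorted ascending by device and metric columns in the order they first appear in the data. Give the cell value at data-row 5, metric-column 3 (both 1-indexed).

7.1

With rows sorted ascending by device, row 5 is device=QY9. metric columns in first-appearance order: cpu_pct, disk_io, net_mbps, load_avg; column 3 is net_mbps.
Long rows with device=QY9, metric=net_mbps: min(79.5, 7.1) = 7.1.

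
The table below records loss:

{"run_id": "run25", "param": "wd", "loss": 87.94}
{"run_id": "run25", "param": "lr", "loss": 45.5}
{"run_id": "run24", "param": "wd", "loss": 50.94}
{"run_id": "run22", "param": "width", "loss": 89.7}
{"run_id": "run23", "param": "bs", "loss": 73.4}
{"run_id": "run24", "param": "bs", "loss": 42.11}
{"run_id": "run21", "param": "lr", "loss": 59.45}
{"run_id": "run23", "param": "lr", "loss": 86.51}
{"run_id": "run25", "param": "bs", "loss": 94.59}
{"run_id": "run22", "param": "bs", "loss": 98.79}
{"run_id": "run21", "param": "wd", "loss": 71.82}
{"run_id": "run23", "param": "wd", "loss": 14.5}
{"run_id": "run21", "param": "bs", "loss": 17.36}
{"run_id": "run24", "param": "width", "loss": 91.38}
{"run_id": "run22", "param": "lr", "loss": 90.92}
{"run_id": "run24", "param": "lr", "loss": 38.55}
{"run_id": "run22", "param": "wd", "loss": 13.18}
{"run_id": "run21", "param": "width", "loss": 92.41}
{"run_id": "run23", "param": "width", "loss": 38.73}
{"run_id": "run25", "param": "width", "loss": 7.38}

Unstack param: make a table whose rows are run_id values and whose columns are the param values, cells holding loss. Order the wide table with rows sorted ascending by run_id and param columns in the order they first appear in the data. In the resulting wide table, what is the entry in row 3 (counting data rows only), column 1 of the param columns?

14.5

With rows sorted ascending by run_id, row 3 is run_id=run23. param columns in first-appearance order: wd, lr, width, bs; column 1 is wd.
Long rows with run_id=run23, param=wd: loss = 14.5.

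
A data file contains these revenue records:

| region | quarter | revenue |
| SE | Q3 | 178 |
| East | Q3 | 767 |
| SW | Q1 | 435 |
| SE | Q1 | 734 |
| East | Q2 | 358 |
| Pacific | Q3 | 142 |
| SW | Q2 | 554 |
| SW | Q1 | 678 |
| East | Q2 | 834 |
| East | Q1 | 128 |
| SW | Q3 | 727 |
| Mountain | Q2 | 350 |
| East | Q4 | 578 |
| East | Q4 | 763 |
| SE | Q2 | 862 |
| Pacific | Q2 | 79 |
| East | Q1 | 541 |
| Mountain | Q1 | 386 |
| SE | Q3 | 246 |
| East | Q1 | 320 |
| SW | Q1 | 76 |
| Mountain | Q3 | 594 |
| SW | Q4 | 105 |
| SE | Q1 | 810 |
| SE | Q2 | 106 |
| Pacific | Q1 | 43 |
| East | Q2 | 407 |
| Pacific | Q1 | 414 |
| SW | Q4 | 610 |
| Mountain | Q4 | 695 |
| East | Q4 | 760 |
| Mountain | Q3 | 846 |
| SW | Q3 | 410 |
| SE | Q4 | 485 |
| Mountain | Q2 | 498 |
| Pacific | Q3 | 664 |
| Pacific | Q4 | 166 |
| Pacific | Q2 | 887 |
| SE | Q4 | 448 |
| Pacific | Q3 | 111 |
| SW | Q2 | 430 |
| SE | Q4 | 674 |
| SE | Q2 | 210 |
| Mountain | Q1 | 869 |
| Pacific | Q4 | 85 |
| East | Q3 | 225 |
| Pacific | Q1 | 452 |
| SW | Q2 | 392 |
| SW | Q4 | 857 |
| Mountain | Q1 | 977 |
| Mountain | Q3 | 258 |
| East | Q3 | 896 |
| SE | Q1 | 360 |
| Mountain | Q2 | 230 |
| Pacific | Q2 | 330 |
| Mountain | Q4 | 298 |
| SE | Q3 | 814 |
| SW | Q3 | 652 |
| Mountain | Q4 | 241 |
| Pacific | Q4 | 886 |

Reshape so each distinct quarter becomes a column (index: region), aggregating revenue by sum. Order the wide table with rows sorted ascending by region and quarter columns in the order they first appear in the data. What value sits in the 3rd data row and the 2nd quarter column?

909

With rows sorted ascending by region, row 3 is region=Pacific. quarter columns in first-appearance order: Q3, Q1, Q2, Q4; column 2 is Q1.
Long rows with region=Pacific, quarter=Q1: 43 + 414 + 452 = 909.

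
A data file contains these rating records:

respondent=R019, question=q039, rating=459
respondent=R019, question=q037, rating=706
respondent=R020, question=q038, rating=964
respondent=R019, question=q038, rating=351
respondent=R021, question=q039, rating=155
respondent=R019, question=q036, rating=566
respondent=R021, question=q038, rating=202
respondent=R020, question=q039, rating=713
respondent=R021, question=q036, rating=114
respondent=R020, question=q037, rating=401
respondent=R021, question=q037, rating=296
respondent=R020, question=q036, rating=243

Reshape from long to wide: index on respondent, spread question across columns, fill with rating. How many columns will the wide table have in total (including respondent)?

1 column for respondent plus 4 distinct question values → 5 columns.

5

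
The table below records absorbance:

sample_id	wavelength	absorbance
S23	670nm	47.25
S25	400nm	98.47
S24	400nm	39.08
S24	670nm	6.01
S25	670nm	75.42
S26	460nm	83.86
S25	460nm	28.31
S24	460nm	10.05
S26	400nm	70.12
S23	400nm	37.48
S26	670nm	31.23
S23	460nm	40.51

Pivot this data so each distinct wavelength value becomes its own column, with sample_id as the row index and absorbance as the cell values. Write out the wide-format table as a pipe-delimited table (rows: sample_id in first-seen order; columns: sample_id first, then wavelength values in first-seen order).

| sample_id | 670nm | 400nm | 460nm |
| S23 | 47.25 | 37.48 | 40.51 |
| S25 | 75.42 | 98.47 | 28.31 |
| S24 | 6.01 | 39.08 | 10.05 |
| S26 | 31.23 | 70.12 | 83.86 |

Columns: sample_id plus the 3 distinct wavelength values (670nm, 400nm, 460nm).
For example, row S23 column 670nm takes absorbance=47.25 from the long row (S23, 670nm).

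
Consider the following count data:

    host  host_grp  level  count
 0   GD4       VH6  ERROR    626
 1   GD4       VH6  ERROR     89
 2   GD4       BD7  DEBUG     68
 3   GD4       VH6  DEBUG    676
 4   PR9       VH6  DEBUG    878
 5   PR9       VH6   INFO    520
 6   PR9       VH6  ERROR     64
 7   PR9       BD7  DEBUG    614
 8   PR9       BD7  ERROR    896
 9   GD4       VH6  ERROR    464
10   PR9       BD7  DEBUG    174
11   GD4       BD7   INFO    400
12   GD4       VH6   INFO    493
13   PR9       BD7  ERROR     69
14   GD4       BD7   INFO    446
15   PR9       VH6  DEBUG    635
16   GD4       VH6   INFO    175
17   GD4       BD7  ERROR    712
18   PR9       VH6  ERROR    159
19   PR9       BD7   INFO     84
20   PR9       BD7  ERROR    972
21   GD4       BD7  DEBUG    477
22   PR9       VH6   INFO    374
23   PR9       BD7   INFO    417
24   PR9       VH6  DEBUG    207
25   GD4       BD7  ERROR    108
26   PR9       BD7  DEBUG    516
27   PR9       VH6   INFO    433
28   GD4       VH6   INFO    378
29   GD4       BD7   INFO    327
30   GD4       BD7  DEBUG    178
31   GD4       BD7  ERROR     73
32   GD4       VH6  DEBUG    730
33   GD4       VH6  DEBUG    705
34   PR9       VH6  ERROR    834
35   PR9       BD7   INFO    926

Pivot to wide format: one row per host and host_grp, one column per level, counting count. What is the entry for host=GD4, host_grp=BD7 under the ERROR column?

Rows with host=GD4, host_grp=BD7 and level=ERROR: count values are 712, 108, 73.
3 rows match — count = 3.

3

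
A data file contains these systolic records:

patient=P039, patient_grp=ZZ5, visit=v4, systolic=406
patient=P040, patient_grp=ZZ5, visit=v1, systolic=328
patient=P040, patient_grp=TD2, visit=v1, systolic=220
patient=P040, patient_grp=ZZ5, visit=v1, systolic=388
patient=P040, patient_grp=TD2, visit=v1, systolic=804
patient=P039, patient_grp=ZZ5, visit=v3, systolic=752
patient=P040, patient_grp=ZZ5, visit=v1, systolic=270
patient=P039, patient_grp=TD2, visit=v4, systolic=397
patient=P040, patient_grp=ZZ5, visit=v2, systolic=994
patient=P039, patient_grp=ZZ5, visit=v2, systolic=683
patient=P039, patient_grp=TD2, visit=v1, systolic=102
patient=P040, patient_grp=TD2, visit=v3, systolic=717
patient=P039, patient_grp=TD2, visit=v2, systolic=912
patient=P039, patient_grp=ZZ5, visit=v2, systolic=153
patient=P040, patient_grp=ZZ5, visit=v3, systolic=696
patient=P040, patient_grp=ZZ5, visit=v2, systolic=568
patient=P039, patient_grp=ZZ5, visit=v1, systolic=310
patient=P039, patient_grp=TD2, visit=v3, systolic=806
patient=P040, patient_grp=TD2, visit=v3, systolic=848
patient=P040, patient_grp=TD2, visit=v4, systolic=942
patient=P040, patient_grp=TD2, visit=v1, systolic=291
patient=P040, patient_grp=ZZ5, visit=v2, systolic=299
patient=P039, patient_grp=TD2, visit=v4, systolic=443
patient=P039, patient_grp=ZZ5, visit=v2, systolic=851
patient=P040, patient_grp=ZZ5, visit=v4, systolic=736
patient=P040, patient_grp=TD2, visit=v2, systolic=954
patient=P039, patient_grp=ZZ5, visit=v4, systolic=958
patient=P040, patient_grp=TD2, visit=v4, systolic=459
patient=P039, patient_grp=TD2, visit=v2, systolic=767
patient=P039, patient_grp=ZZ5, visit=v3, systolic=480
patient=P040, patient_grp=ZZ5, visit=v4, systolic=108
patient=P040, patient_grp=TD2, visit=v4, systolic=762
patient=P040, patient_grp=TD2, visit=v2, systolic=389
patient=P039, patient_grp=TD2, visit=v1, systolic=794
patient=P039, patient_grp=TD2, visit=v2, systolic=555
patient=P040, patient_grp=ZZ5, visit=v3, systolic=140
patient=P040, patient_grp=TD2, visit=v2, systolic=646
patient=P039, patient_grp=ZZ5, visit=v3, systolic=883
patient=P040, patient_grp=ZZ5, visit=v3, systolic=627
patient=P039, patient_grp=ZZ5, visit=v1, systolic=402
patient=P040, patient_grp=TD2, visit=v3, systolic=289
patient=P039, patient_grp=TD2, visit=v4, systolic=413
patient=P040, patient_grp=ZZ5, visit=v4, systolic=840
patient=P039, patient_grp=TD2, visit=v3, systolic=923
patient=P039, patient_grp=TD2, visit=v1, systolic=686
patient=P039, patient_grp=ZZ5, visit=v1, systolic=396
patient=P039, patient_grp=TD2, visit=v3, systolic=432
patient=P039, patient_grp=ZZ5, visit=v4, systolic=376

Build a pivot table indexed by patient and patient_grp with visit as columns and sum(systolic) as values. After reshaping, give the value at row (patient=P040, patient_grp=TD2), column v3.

Rows with patient=P040, patient_grp=TD2 and visit=v3: systolic values are 717, 848, 289.
717 + 848 + 289 = 1854.

1854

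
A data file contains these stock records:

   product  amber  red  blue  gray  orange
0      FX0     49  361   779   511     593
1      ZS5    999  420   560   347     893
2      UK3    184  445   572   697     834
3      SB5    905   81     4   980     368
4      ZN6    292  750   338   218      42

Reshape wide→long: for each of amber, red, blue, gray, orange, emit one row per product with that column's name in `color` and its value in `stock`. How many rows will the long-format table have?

5 product values × 5 melted columns = 25 rows.

25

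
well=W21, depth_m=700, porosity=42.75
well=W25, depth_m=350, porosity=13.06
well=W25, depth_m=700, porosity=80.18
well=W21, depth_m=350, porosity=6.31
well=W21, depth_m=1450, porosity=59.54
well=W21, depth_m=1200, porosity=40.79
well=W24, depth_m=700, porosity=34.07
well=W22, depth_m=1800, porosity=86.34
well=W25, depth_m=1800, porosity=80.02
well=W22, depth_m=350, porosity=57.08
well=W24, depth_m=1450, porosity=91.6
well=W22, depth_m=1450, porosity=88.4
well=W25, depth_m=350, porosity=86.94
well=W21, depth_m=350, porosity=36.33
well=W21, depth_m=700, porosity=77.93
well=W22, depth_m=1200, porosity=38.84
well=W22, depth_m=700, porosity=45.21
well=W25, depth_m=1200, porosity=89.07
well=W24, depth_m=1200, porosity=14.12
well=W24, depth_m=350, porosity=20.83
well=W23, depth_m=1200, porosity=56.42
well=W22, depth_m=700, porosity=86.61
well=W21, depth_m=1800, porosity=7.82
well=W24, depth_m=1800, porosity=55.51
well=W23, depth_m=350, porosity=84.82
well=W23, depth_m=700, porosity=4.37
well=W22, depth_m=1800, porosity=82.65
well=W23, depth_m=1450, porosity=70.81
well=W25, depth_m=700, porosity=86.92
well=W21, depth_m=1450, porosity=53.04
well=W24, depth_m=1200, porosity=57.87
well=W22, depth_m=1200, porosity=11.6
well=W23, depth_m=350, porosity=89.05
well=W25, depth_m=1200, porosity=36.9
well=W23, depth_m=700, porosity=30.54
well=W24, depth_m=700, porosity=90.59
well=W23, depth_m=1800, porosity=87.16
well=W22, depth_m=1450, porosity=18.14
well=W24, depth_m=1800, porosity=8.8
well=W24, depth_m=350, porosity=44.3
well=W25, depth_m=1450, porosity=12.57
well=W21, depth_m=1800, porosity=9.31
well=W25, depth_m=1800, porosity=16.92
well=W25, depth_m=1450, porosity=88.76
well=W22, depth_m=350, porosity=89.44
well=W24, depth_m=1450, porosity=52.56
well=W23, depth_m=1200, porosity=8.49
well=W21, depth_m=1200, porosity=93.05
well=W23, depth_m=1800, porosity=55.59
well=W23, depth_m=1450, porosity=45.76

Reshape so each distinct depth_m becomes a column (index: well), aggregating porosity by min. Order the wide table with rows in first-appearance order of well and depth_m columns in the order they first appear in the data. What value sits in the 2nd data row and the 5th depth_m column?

With rows in first-appearance order of well, row 2 is well=W25. depth_m columns in first-appearance order: 700, 350, 1450, 1200, 1800; column 5 is 1800.
Long rows with well=W25, depth_m=1800: min(80.02, 16.92) = 16.92.

16.92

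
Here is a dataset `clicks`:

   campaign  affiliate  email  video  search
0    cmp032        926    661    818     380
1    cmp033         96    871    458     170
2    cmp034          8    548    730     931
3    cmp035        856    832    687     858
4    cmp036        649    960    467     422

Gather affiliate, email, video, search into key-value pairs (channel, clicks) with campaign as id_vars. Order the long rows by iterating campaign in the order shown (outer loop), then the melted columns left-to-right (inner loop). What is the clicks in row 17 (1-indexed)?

649

20 rows total (5 × 4). Row 17: index ⌊(17-1)/4⌋ = 4 into campaign → cmp036; (17-1) mod 4 = 0 into the melted columns → affiliate.
So row 17 is (cmp036, affiliate, 649); clicks = 649.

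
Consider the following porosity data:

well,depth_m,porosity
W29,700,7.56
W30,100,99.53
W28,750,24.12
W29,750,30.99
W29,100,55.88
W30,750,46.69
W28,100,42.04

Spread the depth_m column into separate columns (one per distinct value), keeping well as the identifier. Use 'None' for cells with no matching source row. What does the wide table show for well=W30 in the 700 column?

No long-format row has well=W30 and depth_m=700, so the cell is None.

None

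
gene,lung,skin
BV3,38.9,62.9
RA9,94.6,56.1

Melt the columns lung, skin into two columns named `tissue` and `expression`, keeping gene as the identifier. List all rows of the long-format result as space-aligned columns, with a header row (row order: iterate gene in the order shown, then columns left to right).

gene  tissue  expression
BV3   lung    38.9      
BV3   skin    62.9      
RA9   lung    94.6      
RA9   skin    56.1      

Each (gene, column) pair becomes one row: 2 × 2 = 4 rows.
For example, (BV3, lung) → expression=38.9.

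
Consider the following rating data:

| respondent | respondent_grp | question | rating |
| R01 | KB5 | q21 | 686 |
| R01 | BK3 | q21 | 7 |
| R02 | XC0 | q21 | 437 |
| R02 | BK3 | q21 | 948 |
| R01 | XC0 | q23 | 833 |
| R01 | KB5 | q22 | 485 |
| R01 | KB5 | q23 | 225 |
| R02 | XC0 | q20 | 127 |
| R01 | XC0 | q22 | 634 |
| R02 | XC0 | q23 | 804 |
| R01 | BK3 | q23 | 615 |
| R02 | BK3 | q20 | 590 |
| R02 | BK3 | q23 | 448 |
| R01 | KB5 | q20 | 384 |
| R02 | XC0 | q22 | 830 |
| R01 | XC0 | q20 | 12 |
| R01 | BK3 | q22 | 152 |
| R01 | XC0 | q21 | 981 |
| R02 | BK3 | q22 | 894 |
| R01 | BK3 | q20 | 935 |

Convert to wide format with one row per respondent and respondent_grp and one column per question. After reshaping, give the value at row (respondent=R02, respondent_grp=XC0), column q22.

830

Wide layout: rows indexed by respondent and respondent_grp, columns are the 4 distinct question values (q21, q23, q22, q20).
Cell (respondent=R02, respondent_grp=XC0, question=q22) draws from the long row where respondent=R02, respondent_grp=XC0 and question=q22, which has rating=830.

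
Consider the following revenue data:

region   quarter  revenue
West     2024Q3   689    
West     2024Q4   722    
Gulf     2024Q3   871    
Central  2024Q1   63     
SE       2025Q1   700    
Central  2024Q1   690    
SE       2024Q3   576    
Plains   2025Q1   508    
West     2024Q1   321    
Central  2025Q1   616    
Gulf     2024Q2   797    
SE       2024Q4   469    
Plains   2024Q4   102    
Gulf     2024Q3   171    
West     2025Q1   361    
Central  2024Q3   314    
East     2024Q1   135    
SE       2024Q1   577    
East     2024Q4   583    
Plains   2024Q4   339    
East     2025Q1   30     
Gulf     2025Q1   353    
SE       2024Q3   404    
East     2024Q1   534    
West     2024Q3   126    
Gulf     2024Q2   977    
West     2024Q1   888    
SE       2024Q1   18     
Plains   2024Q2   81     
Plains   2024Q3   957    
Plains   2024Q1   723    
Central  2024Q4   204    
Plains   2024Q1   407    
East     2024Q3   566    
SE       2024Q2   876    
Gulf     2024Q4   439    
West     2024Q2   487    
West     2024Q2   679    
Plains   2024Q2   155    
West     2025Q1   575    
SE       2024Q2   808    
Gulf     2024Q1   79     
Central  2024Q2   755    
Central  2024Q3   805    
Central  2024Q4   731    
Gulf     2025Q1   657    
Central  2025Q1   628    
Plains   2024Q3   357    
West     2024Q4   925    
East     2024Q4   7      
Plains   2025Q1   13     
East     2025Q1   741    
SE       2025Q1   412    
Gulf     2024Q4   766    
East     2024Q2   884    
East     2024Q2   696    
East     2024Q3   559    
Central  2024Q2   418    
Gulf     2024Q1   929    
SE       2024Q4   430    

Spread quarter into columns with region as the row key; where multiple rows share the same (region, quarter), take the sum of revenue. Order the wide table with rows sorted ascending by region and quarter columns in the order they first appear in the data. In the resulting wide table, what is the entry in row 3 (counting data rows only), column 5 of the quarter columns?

With rows sorted ascending by region, row 3 is region=Gulf. quarter columns in first-appearance order: 2024Q3, 2024Q4, 2024Q1, 2025Q1, 2024Q2; column 5 is 2024Q2.
Long rows with region=Gulf, quarter=2024Q2: 797 + 977 = 1774.

1774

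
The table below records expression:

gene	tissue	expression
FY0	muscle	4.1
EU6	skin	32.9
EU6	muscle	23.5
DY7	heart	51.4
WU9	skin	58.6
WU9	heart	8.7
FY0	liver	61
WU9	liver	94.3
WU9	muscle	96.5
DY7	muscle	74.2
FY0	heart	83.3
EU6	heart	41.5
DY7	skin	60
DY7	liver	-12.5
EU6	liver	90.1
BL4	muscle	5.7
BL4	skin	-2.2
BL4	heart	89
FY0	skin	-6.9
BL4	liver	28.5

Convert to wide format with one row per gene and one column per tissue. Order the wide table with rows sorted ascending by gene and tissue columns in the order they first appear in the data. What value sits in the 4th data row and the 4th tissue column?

With rows sorted ascending by gene, row 4 is gene=FY0. tissue columns in first-appearance order: muscle, skin, heart, liver; column 4 is liver.
Long rows with gene=FY0, tissue=liver: expression = 61.

61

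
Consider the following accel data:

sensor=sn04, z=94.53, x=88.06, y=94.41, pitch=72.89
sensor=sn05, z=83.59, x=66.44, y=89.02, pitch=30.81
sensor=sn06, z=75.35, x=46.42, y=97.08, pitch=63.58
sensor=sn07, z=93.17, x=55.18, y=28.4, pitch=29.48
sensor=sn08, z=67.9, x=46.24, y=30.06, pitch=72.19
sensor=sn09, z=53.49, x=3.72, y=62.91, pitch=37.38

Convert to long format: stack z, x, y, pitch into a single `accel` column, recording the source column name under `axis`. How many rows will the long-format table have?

24

6 sensor values × 4 melted columns = 24 rows.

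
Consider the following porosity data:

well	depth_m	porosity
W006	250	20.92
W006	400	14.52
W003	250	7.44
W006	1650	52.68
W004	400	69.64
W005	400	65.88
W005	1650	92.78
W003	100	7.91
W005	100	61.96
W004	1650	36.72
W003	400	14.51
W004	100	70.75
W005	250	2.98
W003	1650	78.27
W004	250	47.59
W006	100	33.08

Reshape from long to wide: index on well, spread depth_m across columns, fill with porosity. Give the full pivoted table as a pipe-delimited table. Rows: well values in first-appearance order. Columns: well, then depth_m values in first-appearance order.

Columns: well plus the 4 distinct depth_m values (250, 400, 1650, 100).
For example, row W006 column 250 takes porosity=20.92 from the long row (W006, 250).

| well | 250 | 400 | 1650 | 100 |
| W006 | 20.92 | 14.52 | 52.68 | 33.08 |
| W003 | 7.44 | 14.51 | 78.27 | 7.91 |
| W004 | 47.59 | 69.64 | 36.72 | 70.75 |
| W005 | 2.98 | 65.88 | 92.78 | 61.96 |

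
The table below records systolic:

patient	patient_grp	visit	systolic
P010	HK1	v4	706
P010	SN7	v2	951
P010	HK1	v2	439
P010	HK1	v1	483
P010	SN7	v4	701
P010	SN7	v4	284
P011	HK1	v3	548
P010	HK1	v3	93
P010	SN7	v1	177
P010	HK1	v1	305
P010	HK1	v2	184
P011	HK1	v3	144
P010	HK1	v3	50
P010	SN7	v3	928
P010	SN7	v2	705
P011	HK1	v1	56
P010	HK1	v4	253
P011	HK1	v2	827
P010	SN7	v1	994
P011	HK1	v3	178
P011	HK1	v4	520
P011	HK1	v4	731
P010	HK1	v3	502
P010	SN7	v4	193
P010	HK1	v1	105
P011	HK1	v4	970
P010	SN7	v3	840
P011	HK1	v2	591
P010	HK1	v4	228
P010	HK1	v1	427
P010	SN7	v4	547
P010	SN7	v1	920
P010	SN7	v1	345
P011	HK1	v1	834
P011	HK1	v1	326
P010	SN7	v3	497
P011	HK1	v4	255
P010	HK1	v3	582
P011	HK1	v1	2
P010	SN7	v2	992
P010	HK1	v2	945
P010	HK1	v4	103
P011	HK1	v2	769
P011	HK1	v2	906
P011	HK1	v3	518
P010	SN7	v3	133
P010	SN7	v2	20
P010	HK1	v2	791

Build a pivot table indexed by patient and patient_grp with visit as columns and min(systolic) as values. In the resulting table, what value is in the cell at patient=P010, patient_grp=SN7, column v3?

Rows with patient=P010, patient_grp=SN7 and visit=v3: systolic values are 928, 840, 497, 133.
min(928, 840, 497, 133) = 133.

133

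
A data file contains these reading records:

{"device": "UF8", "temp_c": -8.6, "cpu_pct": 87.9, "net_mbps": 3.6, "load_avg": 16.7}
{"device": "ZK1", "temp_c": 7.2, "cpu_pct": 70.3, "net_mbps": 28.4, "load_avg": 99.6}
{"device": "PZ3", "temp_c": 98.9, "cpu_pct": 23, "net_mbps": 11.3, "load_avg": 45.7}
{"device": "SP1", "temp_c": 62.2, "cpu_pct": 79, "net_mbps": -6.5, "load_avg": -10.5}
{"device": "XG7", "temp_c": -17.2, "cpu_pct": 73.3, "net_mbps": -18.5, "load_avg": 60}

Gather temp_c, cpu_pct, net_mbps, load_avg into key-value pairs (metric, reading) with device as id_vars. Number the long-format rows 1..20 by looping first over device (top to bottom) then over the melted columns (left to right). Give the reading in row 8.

99.6

20 rows total (5 × 4). Row 8: index ⌊(8-1)/4⌋ = 1 into device → ZK1; (8-1) mod 4 = 3 into the melted columns → load_avg.
So row 8 is (ZK1, load_avg, 99.6); reading = 99.6.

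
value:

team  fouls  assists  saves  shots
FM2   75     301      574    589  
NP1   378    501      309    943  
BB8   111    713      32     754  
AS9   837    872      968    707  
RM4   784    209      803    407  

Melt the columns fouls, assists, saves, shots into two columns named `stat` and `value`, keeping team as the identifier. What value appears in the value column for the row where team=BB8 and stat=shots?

754

Unpivoting turns each (team, wide-column) pair into one long row.
The wide cell at row BB8, column shots holds 754, so the long row (BB8, shots) has value=754.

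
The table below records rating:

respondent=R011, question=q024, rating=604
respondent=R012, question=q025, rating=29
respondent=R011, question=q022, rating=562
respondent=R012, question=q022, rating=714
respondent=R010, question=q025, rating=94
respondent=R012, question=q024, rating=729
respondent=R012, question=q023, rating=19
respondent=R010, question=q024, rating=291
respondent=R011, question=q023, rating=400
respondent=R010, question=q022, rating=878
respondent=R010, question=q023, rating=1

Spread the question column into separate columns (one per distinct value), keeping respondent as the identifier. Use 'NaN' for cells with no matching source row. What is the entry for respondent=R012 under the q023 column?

The long row with respondent=R012, question=q023 has rating=19.

19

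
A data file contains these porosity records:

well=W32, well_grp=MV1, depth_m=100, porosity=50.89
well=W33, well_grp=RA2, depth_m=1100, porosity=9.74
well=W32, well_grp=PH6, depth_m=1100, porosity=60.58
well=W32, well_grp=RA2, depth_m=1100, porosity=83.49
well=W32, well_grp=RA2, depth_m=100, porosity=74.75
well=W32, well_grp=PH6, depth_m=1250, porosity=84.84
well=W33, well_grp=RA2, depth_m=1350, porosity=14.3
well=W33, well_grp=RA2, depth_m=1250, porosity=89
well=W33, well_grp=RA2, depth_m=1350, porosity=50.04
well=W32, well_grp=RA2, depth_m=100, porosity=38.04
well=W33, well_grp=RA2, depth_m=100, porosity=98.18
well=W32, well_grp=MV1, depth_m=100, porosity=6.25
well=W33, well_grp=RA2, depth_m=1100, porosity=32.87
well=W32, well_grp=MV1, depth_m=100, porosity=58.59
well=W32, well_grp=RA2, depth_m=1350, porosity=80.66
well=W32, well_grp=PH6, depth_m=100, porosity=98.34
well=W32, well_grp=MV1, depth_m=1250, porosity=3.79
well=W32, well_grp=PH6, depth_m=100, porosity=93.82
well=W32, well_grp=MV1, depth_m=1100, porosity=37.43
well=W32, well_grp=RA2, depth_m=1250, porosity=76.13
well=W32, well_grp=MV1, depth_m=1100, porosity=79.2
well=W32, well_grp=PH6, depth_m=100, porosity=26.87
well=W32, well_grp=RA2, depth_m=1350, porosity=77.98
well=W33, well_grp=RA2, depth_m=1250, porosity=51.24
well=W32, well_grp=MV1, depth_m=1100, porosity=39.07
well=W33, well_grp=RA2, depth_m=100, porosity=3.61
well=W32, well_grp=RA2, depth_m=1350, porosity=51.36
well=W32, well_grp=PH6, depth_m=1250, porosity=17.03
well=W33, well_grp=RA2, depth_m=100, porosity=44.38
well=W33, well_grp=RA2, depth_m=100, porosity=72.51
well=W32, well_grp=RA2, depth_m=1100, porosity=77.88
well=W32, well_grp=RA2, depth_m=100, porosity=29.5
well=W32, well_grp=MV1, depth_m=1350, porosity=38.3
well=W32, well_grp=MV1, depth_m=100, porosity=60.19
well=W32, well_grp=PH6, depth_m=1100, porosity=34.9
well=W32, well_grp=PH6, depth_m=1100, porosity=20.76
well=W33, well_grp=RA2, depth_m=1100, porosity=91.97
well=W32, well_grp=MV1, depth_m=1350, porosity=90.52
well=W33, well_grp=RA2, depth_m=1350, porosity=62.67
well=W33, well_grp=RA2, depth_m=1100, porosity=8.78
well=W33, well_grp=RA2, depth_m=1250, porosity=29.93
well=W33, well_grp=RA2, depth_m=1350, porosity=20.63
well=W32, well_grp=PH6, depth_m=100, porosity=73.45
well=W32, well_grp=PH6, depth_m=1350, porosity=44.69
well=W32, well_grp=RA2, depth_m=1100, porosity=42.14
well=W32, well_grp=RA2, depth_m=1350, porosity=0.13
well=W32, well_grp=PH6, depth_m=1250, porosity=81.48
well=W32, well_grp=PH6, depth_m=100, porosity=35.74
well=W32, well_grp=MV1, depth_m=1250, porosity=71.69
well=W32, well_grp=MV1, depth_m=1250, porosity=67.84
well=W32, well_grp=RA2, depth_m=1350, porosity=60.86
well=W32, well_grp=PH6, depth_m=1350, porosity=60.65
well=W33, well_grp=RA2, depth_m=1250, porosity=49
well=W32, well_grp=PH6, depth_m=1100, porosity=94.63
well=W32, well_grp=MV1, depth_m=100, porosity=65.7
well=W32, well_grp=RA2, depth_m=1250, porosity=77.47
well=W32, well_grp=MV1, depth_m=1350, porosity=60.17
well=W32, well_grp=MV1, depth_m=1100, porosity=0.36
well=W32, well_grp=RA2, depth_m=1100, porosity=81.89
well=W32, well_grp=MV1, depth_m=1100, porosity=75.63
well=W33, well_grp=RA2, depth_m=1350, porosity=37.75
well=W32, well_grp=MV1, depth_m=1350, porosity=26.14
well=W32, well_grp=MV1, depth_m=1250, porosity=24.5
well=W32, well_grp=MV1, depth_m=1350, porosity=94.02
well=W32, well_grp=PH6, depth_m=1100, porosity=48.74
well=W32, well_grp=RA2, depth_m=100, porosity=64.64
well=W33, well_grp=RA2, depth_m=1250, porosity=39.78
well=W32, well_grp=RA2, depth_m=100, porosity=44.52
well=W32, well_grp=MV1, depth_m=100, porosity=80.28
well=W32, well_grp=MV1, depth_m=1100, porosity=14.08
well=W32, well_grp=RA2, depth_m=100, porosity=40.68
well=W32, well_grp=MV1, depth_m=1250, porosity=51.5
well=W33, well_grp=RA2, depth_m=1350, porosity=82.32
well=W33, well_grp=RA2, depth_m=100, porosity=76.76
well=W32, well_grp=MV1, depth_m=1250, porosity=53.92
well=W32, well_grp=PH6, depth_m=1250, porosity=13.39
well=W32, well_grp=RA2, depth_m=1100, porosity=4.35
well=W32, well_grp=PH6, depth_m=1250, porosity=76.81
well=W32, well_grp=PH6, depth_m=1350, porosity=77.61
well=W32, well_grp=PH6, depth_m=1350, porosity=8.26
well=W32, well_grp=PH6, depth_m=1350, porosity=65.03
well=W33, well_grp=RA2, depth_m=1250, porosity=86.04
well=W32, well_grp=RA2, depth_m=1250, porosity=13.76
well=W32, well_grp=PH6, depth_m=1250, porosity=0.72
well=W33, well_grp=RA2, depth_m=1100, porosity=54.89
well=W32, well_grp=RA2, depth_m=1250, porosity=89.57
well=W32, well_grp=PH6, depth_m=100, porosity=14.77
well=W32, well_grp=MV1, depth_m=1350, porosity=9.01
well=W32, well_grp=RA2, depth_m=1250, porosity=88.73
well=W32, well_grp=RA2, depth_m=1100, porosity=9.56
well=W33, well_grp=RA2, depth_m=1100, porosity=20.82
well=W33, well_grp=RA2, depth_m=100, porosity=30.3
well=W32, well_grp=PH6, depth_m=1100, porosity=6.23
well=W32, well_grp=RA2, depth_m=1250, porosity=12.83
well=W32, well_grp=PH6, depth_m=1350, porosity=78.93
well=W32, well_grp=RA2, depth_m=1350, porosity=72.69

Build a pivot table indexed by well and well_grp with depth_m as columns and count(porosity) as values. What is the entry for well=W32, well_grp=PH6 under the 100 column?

6

Rows with well=W32, well_grp=PH6 and depth_m=100: porosity values are 98.34, 93.82, 26.87, 73.45, 35.74, 14.77.
6 rows match — count = 6.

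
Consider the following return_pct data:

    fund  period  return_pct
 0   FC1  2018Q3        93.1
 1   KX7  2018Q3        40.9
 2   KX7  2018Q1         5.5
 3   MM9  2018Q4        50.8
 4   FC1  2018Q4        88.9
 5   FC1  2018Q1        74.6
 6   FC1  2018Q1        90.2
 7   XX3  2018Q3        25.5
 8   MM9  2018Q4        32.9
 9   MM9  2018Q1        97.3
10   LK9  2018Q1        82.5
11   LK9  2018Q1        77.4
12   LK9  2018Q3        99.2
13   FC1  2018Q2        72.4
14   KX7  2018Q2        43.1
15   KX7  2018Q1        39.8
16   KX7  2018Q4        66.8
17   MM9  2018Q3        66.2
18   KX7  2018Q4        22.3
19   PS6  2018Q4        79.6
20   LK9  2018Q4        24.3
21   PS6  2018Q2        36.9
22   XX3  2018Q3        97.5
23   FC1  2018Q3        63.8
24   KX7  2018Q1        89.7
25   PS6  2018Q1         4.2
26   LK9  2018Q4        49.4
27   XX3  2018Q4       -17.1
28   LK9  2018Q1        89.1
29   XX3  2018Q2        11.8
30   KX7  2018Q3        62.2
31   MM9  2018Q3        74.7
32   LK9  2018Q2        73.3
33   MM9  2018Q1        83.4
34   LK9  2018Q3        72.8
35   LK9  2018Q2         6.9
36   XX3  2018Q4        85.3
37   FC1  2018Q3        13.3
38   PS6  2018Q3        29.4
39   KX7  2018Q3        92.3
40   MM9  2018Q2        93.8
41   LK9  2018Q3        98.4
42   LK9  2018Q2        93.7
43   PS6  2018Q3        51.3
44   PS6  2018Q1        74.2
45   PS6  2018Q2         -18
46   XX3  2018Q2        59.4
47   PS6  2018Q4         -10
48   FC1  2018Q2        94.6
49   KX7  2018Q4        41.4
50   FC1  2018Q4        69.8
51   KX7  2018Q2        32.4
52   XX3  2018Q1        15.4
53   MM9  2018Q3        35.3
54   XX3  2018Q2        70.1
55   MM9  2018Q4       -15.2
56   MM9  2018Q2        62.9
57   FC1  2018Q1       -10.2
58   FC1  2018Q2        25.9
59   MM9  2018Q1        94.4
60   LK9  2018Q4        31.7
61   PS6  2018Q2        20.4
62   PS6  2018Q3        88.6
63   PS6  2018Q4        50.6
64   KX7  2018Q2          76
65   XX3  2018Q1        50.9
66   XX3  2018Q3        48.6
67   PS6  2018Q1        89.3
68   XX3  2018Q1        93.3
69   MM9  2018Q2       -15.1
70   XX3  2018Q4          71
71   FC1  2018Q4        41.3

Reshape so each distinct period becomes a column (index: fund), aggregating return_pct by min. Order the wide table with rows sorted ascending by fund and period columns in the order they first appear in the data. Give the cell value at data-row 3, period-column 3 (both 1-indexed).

24.3

With rows sorted ascending by fund, row 3 is fund=LK9. period columns in first-appearance order: 2018Q3, 2018Q1, 2018Q4, 2018Q2; column 3 is 2018Q4.
Long rows with fund=LK9, period=2018Q4: min(24.3, 49.4, 31.7) = 24.3.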